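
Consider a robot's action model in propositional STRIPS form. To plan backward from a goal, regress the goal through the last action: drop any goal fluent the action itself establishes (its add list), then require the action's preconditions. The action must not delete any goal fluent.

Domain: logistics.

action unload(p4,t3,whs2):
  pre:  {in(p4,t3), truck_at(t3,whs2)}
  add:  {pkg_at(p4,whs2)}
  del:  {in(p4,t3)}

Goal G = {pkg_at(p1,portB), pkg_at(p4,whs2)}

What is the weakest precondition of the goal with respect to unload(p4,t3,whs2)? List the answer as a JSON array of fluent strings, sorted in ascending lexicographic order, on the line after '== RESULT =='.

Compute (G \ add) ∪ pre:
  G ∩ del = {}  (empty — regression defined)
  G \ add = {pkg_at(p1,portB), pkg_at(p4,whs2)} \ {pkg_at(p4,whs2)} = {pkg_at(p1,portB)}
  ∪ pre   = {pkg_at(p1,portB)} ∪ {in(p4,t3), truck_at(t3,whs2)}
          = {in(p4,t3), pkg_at(p1,portB), truck_at(t3,whs2)}

== RESULT ==
["in(p4,t3)", "pkg_at(p1,portB)", "truck_at(t3,whs2)"]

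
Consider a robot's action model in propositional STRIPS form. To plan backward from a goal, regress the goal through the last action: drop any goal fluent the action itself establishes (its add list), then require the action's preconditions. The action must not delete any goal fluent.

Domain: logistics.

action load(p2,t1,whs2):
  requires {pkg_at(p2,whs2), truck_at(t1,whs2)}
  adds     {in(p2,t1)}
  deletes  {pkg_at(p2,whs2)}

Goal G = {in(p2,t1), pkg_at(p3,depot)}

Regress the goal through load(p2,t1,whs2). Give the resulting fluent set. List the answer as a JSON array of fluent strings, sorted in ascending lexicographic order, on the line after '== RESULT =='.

Regress:
  G ∩ del = {}  (empty — regression defined)
  G \ add = {in(p2,t1), pkg_at(p3,depot)} \ {in(p2,t1)} = {pkg_at(p3,depot)}
  ∪ pre   = {pkg_at(p3,depot)} ∪ {pkg_at(p2,whs2), truck_at(t1,whs2)}
          = {pkg_at(p2,whs2), pkg_at(p3,depot), truck_at(t1,whs2)}

== RESULT ==
["pkg_at(p2,whs2)", "pkg_at(p3,depot)", "truck_at(t1,whs2)"]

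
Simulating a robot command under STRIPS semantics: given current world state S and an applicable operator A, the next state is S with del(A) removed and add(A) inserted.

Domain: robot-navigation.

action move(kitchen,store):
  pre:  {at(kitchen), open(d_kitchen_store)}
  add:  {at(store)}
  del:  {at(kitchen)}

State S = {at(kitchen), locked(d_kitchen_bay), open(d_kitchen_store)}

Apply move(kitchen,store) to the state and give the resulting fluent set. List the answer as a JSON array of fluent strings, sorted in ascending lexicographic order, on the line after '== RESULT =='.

Compute (S \ del) ∪ add:
  pre ⊆ S: {at(kitchen), open(d_kitchen_store)} ⊆ S  — applicable
  S \ del = {locked(d_kitchen_bay), open(d_kitchen_store)}
  ∪ add   = {at(store), locked(d_kitchen_bay), open(d_kitchen_store)}

== RESULT ==
["at(store)", "locked(d_kitchen_bay)", "open(d_kitchen_store)"]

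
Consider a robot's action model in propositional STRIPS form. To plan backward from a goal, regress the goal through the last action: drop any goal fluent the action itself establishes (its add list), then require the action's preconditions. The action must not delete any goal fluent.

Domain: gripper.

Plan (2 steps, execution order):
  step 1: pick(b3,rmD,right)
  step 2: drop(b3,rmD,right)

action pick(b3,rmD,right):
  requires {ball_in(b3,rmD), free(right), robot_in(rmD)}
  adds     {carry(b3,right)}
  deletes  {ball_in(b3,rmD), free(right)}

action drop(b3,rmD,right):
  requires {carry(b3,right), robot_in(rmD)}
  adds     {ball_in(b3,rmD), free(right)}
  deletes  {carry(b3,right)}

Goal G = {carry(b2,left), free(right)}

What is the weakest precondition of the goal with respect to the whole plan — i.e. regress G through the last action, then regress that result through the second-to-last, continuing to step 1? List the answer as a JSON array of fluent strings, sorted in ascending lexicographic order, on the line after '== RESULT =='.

Regress step by step:
  through step 2 (drop(b3,rmD,right)): drop {free(right)}, keep {carry(b2,left)}, require {carry(b3,right), robot_in(rmD)}
    → {carry(b2,left), carry(b3,right), robot_in(rmD)}
  through step 1 (pick(b3,rmD,right)): drop {carry(b3,right)}, keep {carry(b2,left), robot_in(rmD)}, require {ball_in(b3,rmD), free(right), robot_in(rmD)}
    → {ball_in(b3,rmD), carry(b2,left), free(right), robot_in(rmD)}

== RESULT ==
["ball_in(b3,rmD)", "carry(b2,left)", "free(right)", "robot_in(rmD)"]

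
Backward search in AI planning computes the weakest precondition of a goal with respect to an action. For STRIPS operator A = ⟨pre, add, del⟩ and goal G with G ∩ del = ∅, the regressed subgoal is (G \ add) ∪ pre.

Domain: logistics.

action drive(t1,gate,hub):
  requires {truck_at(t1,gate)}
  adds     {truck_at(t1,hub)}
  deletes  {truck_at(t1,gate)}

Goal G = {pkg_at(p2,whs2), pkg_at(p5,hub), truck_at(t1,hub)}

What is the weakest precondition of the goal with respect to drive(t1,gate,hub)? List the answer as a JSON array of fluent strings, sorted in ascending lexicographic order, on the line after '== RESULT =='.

Compute (G \ add) ∪ pre:
  G ∩ del = {}  (empty — regression defined)
  G \ add = {pkg_at(p2,whs2), pkg_at(p5,hub), truck_at(t1,hub)} \ {truck_at(t1,hub)} = {pkg_at(p2,whs2), pkg_at(p5,hub)}
  ∪ pre   = {pkg_at(p2,whs2), pkg_at(p5,hub)} ∪ {truck_at(t1,gate)}
          = {pkg_at(p2,whs2), pkg_at(p5,hub), truck_at(t1,gate)}

== RESULT ==
["pkg_at(p2,whs2)", "pkg_at(p5,hub)", "truck_at(t1,gate)"]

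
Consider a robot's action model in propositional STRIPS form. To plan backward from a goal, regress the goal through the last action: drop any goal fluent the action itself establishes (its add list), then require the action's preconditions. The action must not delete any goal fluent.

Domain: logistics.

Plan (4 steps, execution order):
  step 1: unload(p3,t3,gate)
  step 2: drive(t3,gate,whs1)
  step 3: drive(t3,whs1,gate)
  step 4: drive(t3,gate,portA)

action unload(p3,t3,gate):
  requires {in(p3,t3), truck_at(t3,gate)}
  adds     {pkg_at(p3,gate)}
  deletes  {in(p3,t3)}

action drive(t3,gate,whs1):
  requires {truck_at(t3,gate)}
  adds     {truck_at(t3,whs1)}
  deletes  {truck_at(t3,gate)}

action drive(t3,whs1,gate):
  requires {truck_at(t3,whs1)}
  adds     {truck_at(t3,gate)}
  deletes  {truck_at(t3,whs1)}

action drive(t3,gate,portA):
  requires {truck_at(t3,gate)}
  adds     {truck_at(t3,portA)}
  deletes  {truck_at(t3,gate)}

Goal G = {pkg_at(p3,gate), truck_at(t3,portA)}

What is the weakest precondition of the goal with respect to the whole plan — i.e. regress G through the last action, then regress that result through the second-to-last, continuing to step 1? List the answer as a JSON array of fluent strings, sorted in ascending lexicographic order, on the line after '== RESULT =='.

Work backward from the goal:
  through step 4 (drive(t3,gate,portA)): drop {truck_at(t3,portA)}, keep {pkg_at(p3,gate)}, require {truck_at(t3,gate)}
    → {pkg_at(p3,gate), truck_at(t3,gate)}
  through step 3 (drive(t3,whs1,gate)): drop {truck_at(t3,gate)}, keep {pkg_at(p3,gate)}, require {truck_at(t3,whs1)}
    → {pkg_at(p3,gate), truck_at(t3,whs1)}
  through step 2 (drive(t3,gate,whs1)): drop {truck_at(t3,whs1)}, keep {pkg_at(p3,gate)}, require {truck_at(t3,gate)}
    → {pkg_at(p3,gate), truck_at(t3,gate)}
  through step 1 (unload(p3,t3,gate)): drop {pkg_at(p3,gate)}, keep {truck_at(t3,gate)}, require {in(p3,t3), truck_at(t3,gate)}
    → {in(p3,t3), truck_at(t3,gate)}

== RESULT ==
["in(p3,t3)", "truck_at(t3,gate)"]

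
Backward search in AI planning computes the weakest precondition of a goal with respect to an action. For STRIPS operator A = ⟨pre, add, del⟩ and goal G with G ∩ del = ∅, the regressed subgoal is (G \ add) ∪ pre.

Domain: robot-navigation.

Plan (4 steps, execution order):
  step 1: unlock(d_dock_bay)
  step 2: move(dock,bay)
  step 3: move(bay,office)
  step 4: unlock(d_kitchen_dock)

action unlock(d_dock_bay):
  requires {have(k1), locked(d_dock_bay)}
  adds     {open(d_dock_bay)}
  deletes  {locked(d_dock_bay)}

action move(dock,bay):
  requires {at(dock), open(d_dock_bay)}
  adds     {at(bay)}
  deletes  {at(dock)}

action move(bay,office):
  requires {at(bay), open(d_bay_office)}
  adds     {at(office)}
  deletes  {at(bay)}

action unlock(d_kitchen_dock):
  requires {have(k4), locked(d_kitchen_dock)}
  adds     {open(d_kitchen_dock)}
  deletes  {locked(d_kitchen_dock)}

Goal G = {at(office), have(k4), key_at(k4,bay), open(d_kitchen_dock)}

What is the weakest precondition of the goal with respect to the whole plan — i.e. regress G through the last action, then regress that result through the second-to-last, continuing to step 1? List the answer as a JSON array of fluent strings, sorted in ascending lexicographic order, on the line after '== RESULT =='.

Work backward from the goal:
  through step 4 (unlock(d_kitchen_dock)): drop {open(d_kitchen_dock)}, keep {at(office), have(k4), key_at(k4,bay)}, require {have(k4), locked(d_kitchen_dock)}
    → {at(office), have(k4), key_at(k4,bay), locked(d_kitchen_dock)}
  through step 3 (move(bay,office)): drop {at(office)}, keep {have(k4), key_at(k4,bay), locked(d_kitchen_dock)}, require {at(bay), open(d_bay_office)}
    → {at(bay), have(k4), key_at(k4,bay), locked(d_kitchen_dock), open(d_bay_office)}
  through step 2 (move(dock,bay)): drop {at(bay)}, keep {have(k4), key_at(k4,bay), locked(d_kitchen_dock), open(d_bay_office)}, require {at(dock), open(d_dock_bay)}
    → {at(dock), have(k4), key_at(k4,bay), locked(d_kitchen_dock), open(d_bay_office), open(d_dock_bay)}
  through step 1 (unlock(d_dock_bay)): drop {open(d_dock_bay)}, keep {at(dock), have(k4), key_at(k4,bay), locked(d_kitchen_dock), open(d_bay_office)}, require {have(k1), locked(d_dock_bay)}
    → {at(dock), have(k1), have(k4), key_at(k4,bay), locked(d_dock_bay), locked(d_kitchen_dock), open(d_bay_office)}

== RESULT ==
["at(dock)", "have(k1)", "have(k4)", "key_at(k4,bay)", "locked(d_dock_bay)", "locked(d_kitchen_dock)", "open(d_bay_office)"]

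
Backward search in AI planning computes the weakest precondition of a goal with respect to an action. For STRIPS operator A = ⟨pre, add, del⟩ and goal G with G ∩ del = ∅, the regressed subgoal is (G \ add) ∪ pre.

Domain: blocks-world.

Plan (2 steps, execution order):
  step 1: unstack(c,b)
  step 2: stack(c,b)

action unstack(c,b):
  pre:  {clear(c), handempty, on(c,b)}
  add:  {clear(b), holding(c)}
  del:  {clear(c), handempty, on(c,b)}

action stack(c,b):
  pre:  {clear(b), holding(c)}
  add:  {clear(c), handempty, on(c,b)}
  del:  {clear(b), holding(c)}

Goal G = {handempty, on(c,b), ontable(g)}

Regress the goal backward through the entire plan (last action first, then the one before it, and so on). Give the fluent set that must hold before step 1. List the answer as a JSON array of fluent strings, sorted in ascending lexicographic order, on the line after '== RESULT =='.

Regress step by step:
  through step 2 (stack(c,b)): drop {handempty, on(c,b)}, keep {ontable(g)}, require {clear(b), holding(c)}
    → {clear(b), holding(c), ontable(g)}
  through step 1 (unstack(c,b)): drop {clear(b), holding(c)}, keep {ontable(g)}, require {clear(c), handempty, on(c,b)}
    → {clear(c), handempty, on(c,b), ontable(g)}

== RESULT ==
["clear(c)", "handempty", "on(c,b)", "ontable(g)"]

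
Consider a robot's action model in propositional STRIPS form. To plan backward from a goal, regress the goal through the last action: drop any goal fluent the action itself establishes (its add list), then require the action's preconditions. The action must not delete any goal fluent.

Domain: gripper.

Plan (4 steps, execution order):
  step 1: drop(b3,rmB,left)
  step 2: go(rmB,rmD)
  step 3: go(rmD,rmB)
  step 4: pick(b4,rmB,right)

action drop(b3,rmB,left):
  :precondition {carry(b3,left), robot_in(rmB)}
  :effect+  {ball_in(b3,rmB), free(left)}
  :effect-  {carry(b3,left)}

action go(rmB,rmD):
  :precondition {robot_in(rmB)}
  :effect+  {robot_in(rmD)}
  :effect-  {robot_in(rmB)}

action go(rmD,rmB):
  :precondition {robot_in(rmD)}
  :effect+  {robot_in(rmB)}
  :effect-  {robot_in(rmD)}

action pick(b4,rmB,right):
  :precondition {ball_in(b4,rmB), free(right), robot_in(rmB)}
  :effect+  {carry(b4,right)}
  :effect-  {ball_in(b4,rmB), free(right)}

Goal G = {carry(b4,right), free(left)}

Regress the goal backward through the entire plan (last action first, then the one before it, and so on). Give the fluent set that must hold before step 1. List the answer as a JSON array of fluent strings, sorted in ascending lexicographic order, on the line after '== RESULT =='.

Regress step by step:
  through step 4 (pick(b4,rmB,right)): drop {carry(b4,right)}, keep {free(left)}, require {ball_in(b4,rmB), free(right), robot_in(rmB)}
    → {ball_in(b4,rmB), free(left), free(right), robot_in(rmB)}
  through step 3 (go(rmD,rmB)): drop {robot_in(rmB)}, keep {ball_in(b4,rmB), free(left), free(right)}, require {robot_in(rmD)}
    → {ball_in(b4,rmB), free(left), free(right), robot_in(rmD)}
  through step 2 (go(rmB,rmD)): drop {robot_in(rmD)}, keep {ball_in(b4,rmB), free(left), free(right)}, require {robot_in(rmB)}
    → {ball_in(b4,rmB), free(left), free(right), robot_in(rmB)}
  through step 1 (drop(b3,rmB,left)): drop {free(left)}, keep {ball_in(b4,rmB), free(right), robot_in(rmB)}, require {carry(b3,left), robot_in(rmB)}
    → {ball_in(b4,rmB), carry(b3,left), free(right), robot_in(rmB)}

== RESULT ==
["ball_in(b4,rmB)", "carry(b3,left)", "free(right)", "robot_in(rmB)"]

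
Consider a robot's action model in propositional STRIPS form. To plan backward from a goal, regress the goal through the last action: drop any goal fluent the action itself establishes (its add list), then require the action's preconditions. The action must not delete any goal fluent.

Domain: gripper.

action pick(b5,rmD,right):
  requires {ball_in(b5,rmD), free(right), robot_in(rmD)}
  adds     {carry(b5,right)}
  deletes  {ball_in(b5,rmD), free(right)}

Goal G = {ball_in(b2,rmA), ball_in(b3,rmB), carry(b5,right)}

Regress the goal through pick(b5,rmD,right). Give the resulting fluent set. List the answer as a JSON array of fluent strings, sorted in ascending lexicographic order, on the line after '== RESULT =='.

Regress:
  G ∩ del = {}  (empty — regression defined)
  G \ add = {ball_in(b2,rmA), ball_in(b3,rmB), carry(b5,right)} \ {carry(b5,right)} = {ball_in(b2,rmA), ball_in(b3,rmB)}
  ∪ pre   = {ball_in(b2,rmA), ball_in(b3,rmB)} ∪ {ball_in(b5,rmD), free(right), robot_in(rmD)}
          = {ball_in(b2,rmA), ball_in(b3,rmB), ball_in(b5,rmD), free(right), robot_in(rmD)}

== RESULT ==
["ball_in(b2,rmA)", "ball_in(b3,rmB)", "ball_in(b5,rmD)", "free(right)", "robot_in(rmD)"]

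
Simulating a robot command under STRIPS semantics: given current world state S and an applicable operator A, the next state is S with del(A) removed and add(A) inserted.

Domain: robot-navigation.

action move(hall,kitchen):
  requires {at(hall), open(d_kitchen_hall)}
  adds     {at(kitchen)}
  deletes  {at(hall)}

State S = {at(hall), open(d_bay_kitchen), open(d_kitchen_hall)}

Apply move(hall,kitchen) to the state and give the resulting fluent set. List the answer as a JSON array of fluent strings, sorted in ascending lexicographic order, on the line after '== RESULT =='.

Progress:
  pre ⊆ S: {at(hall), open(d_kitchen_hall)} ⊆ S  — applicable
  S \ del = {open(d_bay_kitchen), open(d_kitchen_hall)}
  ∪ add   = {at(kitchen), open(d_bay_kitchen), open(d_kitchen_hall)}

== RESULT ==
["at(kitchen)", "open(d_bay_kitchen)", "open(d_kitchen_hall)"]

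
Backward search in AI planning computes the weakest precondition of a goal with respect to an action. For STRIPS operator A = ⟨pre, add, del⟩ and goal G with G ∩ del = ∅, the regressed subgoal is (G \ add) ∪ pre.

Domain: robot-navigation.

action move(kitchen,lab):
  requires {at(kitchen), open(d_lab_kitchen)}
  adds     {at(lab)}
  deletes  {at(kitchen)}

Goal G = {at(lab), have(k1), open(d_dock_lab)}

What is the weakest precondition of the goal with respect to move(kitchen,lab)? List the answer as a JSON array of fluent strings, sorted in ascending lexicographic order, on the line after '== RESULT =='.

Regress:
  G ∩ del = {}  (empty — regression defined)
  G \ add = {at(lab), have(k1), open(d_dock_lab)} \ {at(lab)} = {have(k1), open(d_dock_lab)}
  ∪ pre   = {have(k1), open(d_dock_lab)} ∪ {at(kitchen), open(d_lab_kitchen)}
          = {at(kitchen), have(k1), open(d_dock_lab), open(d_lab_kitchen)}

== RESULT ==
["at(kitchen)", "have(k1)", "open(d_dock_lab)", "open(d_lab_kitchen)"]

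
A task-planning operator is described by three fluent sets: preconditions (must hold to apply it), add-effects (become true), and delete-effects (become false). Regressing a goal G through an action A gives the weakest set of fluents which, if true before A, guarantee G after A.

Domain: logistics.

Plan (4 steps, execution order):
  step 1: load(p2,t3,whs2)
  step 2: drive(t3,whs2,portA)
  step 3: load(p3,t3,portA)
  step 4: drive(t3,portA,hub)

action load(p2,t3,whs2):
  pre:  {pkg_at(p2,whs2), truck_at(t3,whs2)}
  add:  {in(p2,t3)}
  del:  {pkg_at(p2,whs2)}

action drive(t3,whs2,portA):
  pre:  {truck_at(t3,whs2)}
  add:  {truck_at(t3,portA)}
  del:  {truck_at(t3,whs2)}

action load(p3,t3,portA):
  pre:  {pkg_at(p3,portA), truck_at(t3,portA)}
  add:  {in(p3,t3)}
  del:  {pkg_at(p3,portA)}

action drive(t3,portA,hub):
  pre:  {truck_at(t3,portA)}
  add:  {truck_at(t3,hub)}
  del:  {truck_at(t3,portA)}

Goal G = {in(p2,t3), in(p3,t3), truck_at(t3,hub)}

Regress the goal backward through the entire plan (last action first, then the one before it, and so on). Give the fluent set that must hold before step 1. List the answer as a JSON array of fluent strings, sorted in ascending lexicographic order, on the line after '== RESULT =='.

Work backward from the goal:
  through step 4 (drive(t3,portA,hub)): drop {truck_at(t3,hub)}, keep {in(p2,t3), in(p3,t3)}, require {truck_at(t3,portA)}
    → {in(p2,t3), in(p3,t3), truck_at(t3,portA)}
  through step 3 (load(p3,t3,portA)): drop {in(p3,t3)}, keep {in(p2,t3), truck_at(t3,portA)}, require {pkg_at(p3,portA), truck_at(t3,portA)}
    → {in(p2,t3), pkg_at(p3,portA), truck_at(t3,portA)}
  through step 2 (drive(t3,whs2,portA)): drop {truck_at(t3,portA)}, keep {in(p2,t3), pkg_at(p3,portA)}, require {truck_at(t3,whs2)}
    → {in(p2,t3), pkg_at(p3,portA), truck_at(t3,whs2)}
  through step 1 (load(p2,t3,whs2)): drop {in(p2,t3)}, keep {pkg_at(p3,portA), truck_at(t3,whs2)}, require {pkg_at(p2,whs2), truck_at(t3,whs2)}
    → {pkg_at(p2,whs2), pkg_at(p3,portA), truck_at(t3,whs2)}

== RESULT ==
["pkg_at(p2,whs2)", "pkg_at(p3,portA)", "truck_at(t3,whs2)"]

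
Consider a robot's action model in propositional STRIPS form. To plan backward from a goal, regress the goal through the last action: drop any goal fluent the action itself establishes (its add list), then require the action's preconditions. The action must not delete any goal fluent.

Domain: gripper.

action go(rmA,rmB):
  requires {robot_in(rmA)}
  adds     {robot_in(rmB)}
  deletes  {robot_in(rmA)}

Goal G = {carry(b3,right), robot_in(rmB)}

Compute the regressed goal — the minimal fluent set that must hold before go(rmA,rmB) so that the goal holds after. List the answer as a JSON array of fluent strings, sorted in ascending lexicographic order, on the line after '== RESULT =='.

Regress:
  G ∩ del = {}  (empty — regression defined)
  G \ add = {carry(b3,right), robot_in(rmB)} \ {robot_in(rmB)} = {carry(b3,right)}
  ∪ pre   = {carry(b3,right)} ∪ {robot_in(rmA)}
          = {carry(b3,right), robot_in(rmA)}

== RESULT ==
["carry(b3,right)", "robot_in(rmA)"]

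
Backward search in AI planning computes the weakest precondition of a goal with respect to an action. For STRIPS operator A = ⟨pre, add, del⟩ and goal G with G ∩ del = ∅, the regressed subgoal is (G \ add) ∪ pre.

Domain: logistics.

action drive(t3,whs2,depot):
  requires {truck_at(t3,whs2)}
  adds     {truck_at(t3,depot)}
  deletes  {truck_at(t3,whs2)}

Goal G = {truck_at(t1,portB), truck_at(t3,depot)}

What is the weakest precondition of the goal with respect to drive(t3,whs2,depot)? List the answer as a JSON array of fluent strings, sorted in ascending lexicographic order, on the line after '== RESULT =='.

Compute (G \ add) ∪ pre:
  G ∩ del = {}  (empty — regression defined)
  G \ add = {truck_at(t1,portB), truck_at(t3,depot)} \ {truck_at(t3,depot)} = {truck_at(t1,portB)}
  ∪ pre   = {truck_at(t1,portB)} ∪ {truck_at(t3,whs2)}
          = {truck_at(t1,portB), truck_at(t3,whs2)}

== RESULT ==
["truck_at(t1,portB)", "truck_at(t3,whs2)"]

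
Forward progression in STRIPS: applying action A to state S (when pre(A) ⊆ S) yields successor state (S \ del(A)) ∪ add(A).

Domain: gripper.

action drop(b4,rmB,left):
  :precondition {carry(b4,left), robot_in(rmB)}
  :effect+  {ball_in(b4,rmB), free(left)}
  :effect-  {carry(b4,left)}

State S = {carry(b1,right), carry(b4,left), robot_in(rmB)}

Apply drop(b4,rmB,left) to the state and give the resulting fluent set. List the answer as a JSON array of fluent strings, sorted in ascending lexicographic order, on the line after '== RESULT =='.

Progress:
  pre ⊆ S: {carry(b4,left), robot_in(rmB)} ⊆ S  — applicable
  S \ del = {carry(b1,right), robot_in(rmB)}
  ∪ add   = {ball_in(b4,rmB), carry(b1,right), free(left), robot_in(rmB)}

== RESULT ==
["ball_in(b4,rmB)", "carry(b1,right)", "free(left)", "robot_in(rmB)"]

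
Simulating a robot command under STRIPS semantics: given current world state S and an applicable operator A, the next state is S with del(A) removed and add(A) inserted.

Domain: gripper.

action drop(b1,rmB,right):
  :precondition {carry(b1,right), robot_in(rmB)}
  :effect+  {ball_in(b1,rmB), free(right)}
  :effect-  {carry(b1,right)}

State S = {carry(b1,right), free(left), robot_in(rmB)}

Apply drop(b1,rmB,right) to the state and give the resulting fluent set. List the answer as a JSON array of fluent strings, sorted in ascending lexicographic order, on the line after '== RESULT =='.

Progress:
  pre ⊆ S: {carry(b1,right), robot_in(rmB)} ⊆ S  — applicable
  S \ del = {free(left), robot_in(rmB)}
  ∪ add   = {ball_in(b1,rmB), free(left), free(right), robot_in(rmB)}

== RESULT ==
["ball_in(b1,rmB)", "free(left)", "free(right)", "robot_in(rmB)"]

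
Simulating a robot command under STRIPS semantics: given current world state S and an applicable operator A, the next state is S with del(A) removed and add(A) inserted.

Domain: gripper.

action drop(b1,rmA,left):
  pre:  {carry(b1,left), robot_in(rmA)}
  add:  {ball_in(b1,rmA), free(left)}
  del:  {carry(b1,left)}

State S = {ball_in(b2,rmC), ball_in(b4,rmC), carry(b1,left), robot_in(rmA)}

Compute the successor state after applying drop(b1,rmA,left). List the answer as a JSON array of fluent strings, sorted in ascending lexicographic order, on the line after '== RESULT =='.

Compute (S \ del) ∪ add:
  pre ⊆ S: {carry(b1,left), robot_in(rmA)} ⊆ S  — applicable
  S \ del = {ball_in(b2,rmC), ball_in(b4,rmC), robot_in(rmA)}
  ∪ add   = {ball_in(b1,rmA), ball_in(b2,rmC), ball_in(b4,rmC), free(left), robot_in(rmA)}

== RESULT ==
["ball_in(b1,rmA)", "ball_in(b2,rmC)", "ball_in(b4,rmC)", "free(left)", "robot_in(rmA)"]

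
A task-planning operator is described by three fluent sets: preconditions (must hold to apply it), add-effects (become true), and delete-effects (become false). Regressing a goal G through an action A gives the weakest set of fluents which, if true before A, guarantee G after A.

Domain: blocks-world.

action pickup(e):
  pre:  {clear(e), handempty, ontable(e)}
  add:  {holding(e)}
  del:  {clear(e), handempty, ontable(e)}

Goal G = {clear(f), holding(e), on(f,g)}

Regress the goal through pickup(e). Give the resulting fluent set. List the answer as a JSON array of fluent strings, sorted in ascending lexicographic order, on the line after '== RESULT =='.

Regress:
  G ∩ del = {}  (empty — regression defined)
  G \ add = {clear(f), holding(e), on(f,g)} \ {holding(e)} = {clear(f), on(f,g)}
  ∪ pre   = {clear(f), on(f,g)} ∪ {clear(e), handempty, ontable(e)}
          = {clear(e), clear(f), handempty, on(f,g), ontable(e)}

== RESULT ==
["clear(e)", "clear(f)", "handempty", "on(f,g)", "ontable(e)"]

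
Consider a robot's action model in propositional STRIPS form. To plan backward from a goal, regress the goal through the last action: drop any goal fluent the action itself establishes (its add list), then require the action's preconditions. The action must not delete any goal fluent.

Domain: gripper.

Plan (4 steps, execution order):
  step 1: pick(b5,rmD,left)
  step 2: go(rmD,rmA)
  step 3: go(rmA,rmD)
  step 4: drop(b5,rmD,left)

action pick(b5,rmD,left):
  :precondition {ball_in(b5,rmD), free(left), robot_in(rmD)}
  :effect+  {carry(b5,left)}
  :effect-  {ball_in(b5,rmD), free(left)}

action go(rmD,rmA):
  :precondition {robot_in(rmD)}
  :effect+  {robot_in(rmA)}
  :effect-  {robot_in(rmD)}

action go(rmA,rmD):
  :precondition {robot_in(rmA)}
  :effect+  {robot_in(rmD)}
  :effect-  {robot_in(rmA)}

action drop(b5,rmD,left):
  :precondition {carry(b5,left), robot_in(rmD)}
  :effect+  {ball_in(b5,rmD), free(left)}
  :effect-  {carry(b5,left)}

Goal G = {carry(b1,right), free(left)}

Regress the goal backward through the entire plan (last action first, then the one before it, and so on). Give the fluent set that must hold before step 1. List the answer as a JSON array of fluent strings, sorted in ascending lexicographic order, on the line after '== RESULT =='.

Work backward from the goal:
  through step 4 (drop(b5,rmD,left)): drop {free(left)}, keep {carry(b1,right)}, require {carry(b5,left), robot_in(rmD)}
    → {carry(b1,right), carry(b5,left), robot_in(rmD)}
  through step 3 (go(rmA,rmD)): drop {robot_in(rmD)}, keep {carry(b1,right), carry(b5,left)}, require {robot_in(rmA)}
    → {carry(b1,right), carry(b5,left), robot_in(rmA)}
  through step 2 (go(rmD,rmA)): drop {robot_in(rmA)}, keep {carry(b1,right), carry(b5,left)}, require {robot_in(rmD)}
    → {carry(b1,right), carry(b5,left), robot_in(rmD)}
  through step 1 (pick(b5,rmD,left)): drop {carry(b5,left)}, keep {carry(b1,right), robot_in(rmD)}, require {ball_in(b5,rmD), free(left), robot_in(rmD)}
    → {ball_in(b5,rmD), carry(b1,right), free(left), robot_in(rmD)}

== RESULT ==
["ball_in(b5,rmD)", "carry(b1,right)", "free(left)", "robot_in(rmD)"]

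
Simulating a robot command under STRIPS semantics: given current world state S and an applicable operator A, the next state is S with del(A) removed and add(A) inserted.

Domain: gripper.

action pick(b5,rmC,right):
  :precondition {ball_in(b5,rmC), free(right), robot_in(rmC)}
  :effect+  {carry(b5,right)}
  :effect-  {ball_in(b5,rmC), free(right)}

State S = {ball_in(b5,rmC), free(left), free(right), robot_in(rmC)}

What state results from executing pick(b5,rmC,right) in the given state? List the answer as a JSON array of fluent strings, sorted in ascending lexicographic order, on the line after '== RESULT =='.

Compute (S \ del) ∪ add:
  pre ⊆ S: {ball_in(b5,rmC), free(right), robot_in(rmC)} ⊆ S  — applicable
  S \ del = {free(left), robot_in(rmC)}
  ∪ add   = {carry(b5,right), free(left), robot_in(rmC)}

== RESULT ==
["carry(b5,right)", "free(left)", "robot_in(rmC)"]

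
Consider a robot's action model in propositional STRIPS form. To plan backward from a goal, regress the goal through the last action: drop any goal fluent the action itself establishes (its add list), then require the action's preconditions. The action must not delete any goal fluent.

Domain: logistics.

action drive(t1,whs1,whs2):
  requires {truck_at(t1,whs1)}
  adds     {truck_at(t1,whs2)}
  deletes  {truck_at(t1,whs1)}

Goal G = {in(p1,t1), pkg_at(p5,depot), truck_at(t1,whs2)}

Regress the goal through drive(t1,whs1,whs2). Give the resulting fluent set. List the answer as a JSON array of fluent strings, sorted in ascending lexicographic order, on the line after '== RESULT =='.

Compute (G \ add) ∪ pre:
  G ∩ del = {}  (empty — regression defined)
  G \ add = {in(p1,t1), pkg_at(p5,depot), truck_at(t1,whs2)} \ {truck_at(t1,whs2)} = {in(p1,t1), pkg_at(p5,depot)}
  ∪ pre   = {in(p1,t1), pkg_at(p5,depot)} ∪ {truck_at(t1,whs1)}
          = {in(p1,t1), pkg_at(p5,depot), truck_at(t1,whs1)}

== RESULT ==
["in(p1,t1)", "pkg_at(p5,depot)", "truck_at(t1,whs1)"]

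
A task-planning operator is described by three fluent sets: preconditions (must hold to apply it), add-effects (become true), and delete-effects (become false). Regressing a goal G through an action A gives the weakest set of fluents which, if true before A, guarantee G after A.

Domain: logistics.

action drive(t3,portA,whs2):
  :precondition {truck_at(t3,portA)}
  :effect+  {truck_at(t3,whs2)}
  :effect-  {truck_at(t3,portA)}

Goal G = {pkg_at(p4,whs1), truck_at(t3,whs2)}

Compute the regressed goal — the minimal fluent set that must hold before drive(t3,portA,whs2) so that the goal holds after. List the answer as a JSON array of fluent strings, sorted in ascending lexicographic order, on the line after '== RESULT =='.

Compute (G \ add) ∪ pre:
  G ∩ del = {}  (empty — regression defined)
  G \ add = {pkg_at(p4,whs1), truck_at(t3,whs2)} \ {truck_at(t3,whs2)} = {pkg_at(p4,whs1)}
  ∪ pre   = {pkg_at(p4,whs1)} ∪ {truck_at(t3,portA)}
          = {pkg_at(p4,whs1), truck_at(t3,portA)}

== RESULT ==
["pkg_at(p4,whs1)", "truck_at(t3,portA)"]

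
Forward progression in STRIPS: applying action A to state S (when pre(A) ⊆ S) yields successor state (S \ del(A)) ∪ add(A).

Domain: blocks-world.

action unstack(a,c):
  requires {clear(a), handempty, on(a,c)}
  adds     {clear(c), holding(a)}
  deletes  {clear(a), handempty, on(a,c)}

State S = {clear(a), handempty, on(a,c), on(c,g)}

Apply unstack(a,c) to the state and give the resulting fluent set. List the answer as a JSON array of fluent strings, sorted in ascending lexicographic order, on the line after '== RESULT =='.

Compute (S \ del) ∪ add:
  pre ⊆ S: {clear(a), handempty, on(a,c)} ⊆ S  — applicable
  S \ del = {on(c,g)}
  ∪ add   = {clear(c), holding(a), on(c,g)}

== RESULT ==
["clear(c)", "holding(a)", "on(c,g)"]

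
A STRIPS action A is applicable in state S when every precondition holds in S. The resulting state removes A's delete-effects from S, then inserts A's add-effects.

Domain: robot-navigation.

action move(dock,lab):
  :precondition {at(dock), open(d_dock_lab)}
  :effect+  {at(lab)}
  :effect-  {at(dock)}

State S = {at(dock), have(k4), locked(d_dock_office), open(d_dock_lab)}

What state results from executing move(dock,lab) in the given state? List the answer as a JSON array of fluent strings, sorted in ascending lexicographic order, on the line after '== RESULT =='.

Progress:
  pre ⊆ S: {at(dock), open(d_dock_lab)} ⊆ S  — applicable
  S \ del = {have(k4), locked(d_dock_office), open(d_dock_lab)}
  ∪ add   = {at(lab), have(k4), locked(d_dock_office), open(d_dock_lab)}

== RESULT ==
["at(lab)", "have(k4)", "locked(d_dock_office)", "open(d_dock_lab)"]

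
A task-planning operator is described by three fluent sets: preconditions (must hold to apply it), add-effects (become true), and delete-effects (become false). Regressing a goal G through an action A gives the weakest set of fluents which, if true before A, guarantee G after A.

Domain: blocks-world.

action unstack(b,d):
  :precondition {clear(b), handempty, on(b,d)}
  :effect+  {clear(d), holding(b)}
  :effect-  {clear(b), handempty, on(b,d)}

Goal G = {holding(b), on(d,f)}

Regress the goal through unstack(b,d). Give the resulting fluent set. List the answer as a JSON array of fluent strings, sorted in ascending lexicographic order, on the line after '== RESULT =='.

Compute (G \ add) ∪ pre:
  G ∩ del = {}  (empty — regression defined)
  G \ add = {holding(b), on(d,f)} \ {clear(d), holding(b)} = {on(d,f)}
  ∪ pre   = {on(d,f)} ∪ {clear(b), handempty, on(b,d)}
          = {clear(b), handempty, on(b,d), on(d,f)}

== RESULT ==
["clear(b)", "handempty", "on(b,d)", "on(d,f)"]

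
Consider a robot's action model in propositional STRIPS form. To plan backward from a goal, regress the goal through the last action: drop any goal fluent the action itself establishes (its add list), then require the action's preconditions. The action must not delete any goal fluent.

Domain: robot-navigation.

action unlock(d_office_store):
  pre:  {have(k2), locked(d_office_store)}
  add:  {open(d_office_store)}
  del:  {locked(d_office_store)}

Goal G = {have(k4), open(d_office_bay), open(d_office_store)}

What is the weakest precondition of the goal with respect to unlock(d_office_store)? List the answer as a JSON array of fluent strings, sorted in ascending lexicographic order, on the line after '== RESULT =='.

Compute (G \ add) ∪ pre:
  G ∩ del = {}  (empty — regression defined)
  G \ add = {have(k4), open(d_office_bay), open(d_office_store)} \ {open(d_office_store)} = {have(k4), open(d_office_bay)}
  ∪ pre   = {have(k4), open(d_office_bay)} ∪ {have(k2), locked(d_office_store)}
          = {have(k2), have(k4), locked(d_office_store), open(d_office_bay)}

== RESULT ==
["have(k2)", "have(k4)", "locked(d_office_store)", "open(d_office_bay)"]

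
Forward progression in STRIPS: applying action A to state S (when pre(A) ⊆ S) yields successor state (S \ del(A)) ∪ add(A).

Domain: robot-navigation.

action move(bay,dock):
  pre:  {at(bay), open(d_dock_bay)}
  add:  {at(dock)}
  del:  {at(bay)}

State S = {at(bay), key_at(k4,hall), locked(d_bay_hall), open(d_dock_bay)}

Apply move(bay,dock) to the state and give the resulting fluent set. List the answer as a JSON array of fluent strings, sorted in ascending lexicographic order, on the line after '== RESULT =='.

Progress:
  pre ⊆ S: {at(bay), open(d_dock_bay)} ⊆ S  — applicable
  S \ del = {key_at(k4,hall), locked(d_bay_hall), open(d_dock_bay)}
  ∪ add   = {at(dock), key_at(k4,hall), locked(d_bay_hall), open(d_dock_bay)}

== RESULT ==
["at(dock)", "key_at(k4,hall)", "locked(d_bay_hall)", "open(d_dock_bay)"]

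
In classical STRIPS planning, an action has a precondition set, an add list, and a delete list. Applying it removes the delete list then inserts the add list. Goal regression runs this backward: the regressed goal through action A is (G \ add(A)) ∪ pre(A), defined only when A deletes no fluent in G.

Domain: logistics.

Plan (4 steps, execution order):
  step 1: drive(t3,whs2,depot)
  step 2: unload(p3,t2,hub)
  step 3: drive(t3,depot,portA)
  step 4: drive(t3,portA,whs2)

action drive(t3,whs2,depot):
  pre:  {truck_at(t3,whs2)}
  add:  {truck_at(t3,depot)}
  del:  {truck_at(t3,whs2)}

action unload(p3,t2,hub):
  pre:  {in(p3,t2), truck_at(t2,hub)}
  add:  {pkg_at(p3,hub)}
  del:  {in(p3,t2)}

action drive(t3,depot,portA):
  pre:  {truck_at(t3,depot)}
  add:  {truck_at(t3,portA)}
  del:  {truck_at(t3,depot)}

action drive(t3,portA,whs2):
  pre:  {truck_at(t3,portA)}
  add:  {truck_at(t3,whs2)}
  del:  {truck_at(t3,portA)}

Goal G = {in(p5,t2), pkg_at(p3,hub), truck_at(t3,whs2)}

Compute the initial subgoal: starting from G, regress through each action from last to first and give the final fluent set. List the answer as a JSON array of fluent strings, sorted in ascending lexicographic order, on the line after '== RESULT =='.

Work backward from the goal:
  through step 4 (drive(t3,portA,whs2)): drop {truck_at(t3,whs2)}, keep {in(p5,t2), pkg_at(p3,hub)}, require {truck_at(t3,portA)}
    → {in(p5,t2), pkg_at(p3,hub), truck_at(t3,portA)}
  through step 3 (drive(t3,depot,portA)): drop {truck_at(t3,portA)}, keep {in(p5,t2), pkg_at(p3,hub)}, require {truck_at(t3,depot)}
    → {in(p5,t2), pkg_at(p3,hub), truck_at(t3,depot)}
  through step 2 (unload(p3,t2,hub)): drop {pkg_at(p3,hub)}, keep {in(p5,t2), truck_at(t3,depot)}, require {in(p3,t2), truck_at(t2,hub)}
    → {in(p3,t2), in(p5,t2), truck_at(t2,hub), truck_at(t3,depot)}
  through step 1 (drive(t3,whs2,depot)): drop {truck_at(t3,depot)}, keep {in(p3,t2), in(p5,t2), truck_at(t2,hub)}, require {truck_at(t3,whs2)}
    → {in(p3,t2), in(p5,t2), truck_at(t2,hub), truck_at(t3,whs2)}

== RESULT ==
["in(p3,t2)", "in(p5,t2)", "truck_at(t2,hub)", "truck_at(t3,whs2)"]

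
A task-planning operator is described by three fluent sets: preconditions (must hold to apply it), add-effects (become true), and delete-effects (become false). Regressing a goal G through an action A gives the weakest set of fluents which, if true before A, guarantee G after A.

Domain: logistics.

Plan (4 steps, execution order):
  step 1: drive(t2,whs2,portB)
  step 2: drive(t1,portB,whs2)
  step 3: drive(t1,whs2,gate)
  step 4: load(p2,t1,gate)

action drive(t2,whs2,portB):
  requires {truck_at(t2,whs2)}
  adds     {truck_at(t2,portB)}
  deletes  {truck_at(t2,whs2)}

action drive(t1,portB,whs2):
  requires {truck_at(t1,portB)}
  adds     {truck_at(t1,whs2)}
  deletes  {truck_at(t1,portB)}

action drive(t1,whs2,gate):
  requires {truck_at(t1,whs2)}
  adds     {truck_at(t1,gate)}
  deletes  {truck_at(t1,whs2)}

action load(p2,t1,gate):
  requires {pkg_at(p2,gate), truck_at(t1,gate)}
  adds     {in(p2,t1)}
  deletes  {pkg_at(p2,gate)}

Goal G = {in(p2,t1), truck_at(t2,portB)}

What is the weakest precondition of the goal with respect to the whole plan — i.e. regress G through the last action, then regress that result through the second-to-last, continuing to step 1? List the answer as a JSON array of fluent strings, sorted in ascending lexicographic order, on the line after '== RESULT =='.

Work backward from the goal:
  through step 4 (load(p2,t1,gate)): drop {in(p2,t1)}, keep {truck_at(t2,portB)}, require {pkg_at(p2,gate), truck_at(t1,gate)}
    → {pkg_at(p2,gate), truck_at(t1,gate), truck_at(t2,portB)}
  through step 3 (drive(t1,whs2,gate)): drop {truck_at(t1,gate)}, keep {pkg_at(p2,gate), truck_at(t2,portB)}, require {truck_at(t1,whs2)}
    → {pkg_at(p2,gate), truck_at(t1,whs2), truck_at(t2,portB)}
  through step 2 (drive(t1,portB,whs2)): drop {truck_at(t1,whs2)}, keep {pkg_at(p2,gate), truck_at(t2,portB)}, require {truck_at(t1,portB)}
    → {pkg_at(p2,gate), truck_at(t1,portB), truck_at(t2,portB)}
  through step 1 (drive(t2,whs2,portB)): drop {truck_at(t2,portB)}, keep {pkg_at(p2,gate), truck_at(t1,portB)}, require {truck_at(t2,whs2)}
    → {pkg_at(p2,gate), truck_at(t1,portB), truck_at(t2,whs2)}

== RESULT ==
["pkg_at(p2,gate)", "truck_at(t1,portB)", "truck_at(t2,whs2)"]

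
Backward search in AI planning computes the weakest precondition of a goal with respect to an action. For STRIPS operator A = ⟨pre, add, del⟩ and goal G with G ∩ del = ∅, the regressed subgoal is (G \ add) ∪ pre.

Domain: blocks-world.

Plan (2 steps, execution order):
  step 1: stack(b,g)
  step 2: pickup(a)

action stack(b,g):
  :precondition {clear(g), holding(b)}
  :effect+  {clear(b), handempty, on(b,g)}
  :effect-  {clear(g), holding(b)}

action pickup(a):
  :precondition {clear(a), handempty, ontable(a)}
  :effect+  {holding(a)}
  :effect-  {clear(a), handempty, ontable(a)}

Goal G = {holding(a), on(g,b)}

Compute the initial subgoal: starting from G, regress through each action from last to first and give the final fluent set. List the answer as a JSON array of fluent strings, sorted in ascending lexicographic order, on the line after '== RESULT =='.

Regress step by step:
  through step 2 (pickup(a)): drop {holding(a)}, keep {on(g,b)}, require {clear(a), handempty, ontable(a)}
    → {clear(a), handempty, on(g,b), ontable(a)}
  through step 1 (stack(b,g)): drop {handempty}, keep {clear(a), on(g,b), ontable(a)}, require {clear(g), holding(b)}
    → {clear(a), clear(g), holding(b), on(g,b), ontable(a)}

== RESULT ==
["clear(a)", "clear(g)", "holding(b)", "on(g,b)", "ontable(a)"]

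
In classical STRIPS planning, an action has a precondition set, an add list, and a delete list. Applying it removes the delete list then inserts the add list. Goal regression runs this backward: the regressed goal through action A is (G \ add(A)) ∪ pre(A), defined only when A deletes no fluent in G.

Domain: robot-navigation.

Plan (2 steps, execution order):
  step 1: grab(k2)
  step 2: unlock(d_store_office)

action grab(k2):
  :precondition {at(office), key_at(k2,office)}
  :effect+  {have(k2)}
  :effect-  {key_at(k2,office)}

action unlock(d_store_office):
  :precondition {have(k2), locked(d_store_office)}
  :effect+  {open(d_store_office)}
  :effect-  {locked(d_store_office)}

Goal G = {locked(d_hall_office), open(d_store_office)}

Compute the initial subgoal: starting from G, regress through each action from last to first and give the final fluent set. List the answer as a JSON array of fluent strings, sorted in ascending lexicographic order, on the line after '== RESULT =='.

Work backward from the goal:
  through step 2 (unlock(d_store_office)): drop {open(d_store_office)}, keep {locked(d_hall_office)}, require {have(k2), locked(d_store_office)}
    → {have(k2), locked(d_hall_office), locked(d_store_office)}
  through step 1 (grab(k2)): drop {have(k2)}, keep {locked(d_hall_office), locked(d_store_office)}, require {at(office), key_at(k2,office)}
    → {at(office), key_at(k2,office), locked(d_hall_office), locked(d_store_office)}

== RESULT ==
["at(office)", "key_at(k2,office)", "locked(d_hall_office)", "locked(d_store_office)"]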